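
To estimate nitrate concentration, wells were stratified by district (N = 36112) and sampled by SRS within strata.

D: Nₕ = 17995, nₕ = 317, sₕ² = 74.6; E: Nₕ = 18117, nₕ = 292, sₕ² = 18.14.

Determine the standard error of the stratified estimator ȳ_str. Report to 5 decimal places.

Var(ȳ_str) = Σₕ Wₕ²(1 − fₕ)sₕ²/nₕ with Wₕ = Nₕ/N, N = 36112.
D: Wₕ = 0.49831081; term = 0.49831081²·(1 − 0.01761600)·74.6/317 = 0.057406552.
E: Wₕ = 0.50168919; term = 0.50168919²·(1 − 0.01611746)·18.14/292 = 0.015383926.
Sum = 0.072790478.
SE = √(0.072790478) = 0.26980.

0.26980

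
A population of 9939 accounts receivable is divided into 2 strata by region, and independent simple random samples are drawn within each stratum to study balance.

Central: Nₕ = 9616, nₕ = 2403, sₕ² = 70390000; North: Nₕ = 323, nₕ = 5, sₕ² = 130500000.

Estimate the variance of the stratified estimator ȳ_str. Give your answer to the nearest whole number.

47706

Var(ȳ_str) = Σₕ Wₕ²(1 − fₕ)sₕ²/nₕ with Wₕ = Nₕ/N, N = 9939.
Central: Wₕ = 0.96750176; term = 0.96750176²·(1 − 0.24989601)·70390000/2403 = 20567.533.
North: Wₕ = 0.03249824; term = 0.03249824²·(1 − 0.01547988)·130500000/5 = 27138.433.
Sum = 47705.966.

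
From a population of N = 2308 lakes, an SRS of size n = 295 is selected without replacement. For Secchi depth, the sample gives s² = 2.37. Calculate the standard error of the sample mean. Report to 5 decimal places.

0.08371

Under SRS without replacement, Var(ȳ) = (1 − f)·s²/n with f = n/N = 295/2308 = 0.12781629.
Var(ȳ) = (1 − 0.12781629)·2.37/295 = 0.87218371·0.0080338983 = 0.0070070352.
SE(ȳ) = √(0.0070070352) = 0.08371.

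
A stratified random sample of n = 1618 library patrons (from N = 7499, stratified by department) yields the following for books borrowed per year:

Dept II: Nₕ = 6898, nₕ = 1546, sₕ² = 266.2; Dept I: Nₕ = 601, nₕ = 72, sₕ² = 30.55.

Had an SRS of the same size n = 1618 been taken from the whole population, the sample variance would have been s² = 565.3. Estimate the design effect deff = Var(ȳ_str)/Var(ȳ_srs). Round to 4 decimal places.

Var(ȳ_str) = Σ Wₕ²(1−fₕ)sₕ²/nₕ with Wₕ = Nₕ/7499:
  Dept II: (6898/7499)²·(1−1546/6898)·266.2/1546 = 0.11303974
  Dept I: (601/7499)²·(1−72/601)·30.55/72 = 0.0023988448
  → Var(ȳ_str) = 0.11543858.
Var(ȳ_srs) = (1 − 1618/7499)·565.3/1618 = 0.27399857.
deff = 0.11543858 / 0.27399857 = 0.4213.

0.4213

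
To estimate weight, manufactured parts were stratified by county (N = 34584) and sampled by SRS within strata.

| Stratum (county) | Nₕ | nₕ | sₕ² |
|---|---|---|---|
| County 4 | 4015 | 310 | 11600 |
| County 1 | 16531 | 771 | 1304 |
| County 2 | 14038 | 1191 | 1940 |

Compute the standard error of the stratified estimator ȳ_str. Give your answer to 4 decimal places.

Var(ȳ_str) = Σₕ Wₕ²(1 − fₕ)sₕ²/nₕ with Wₕ = Nₕ/N, N = 34584.
County 4: Wₕ = 0.11609415; term = 0.11609415²·(1 − 0.07721046)·11600/310 = 0.46539275.
County 1: Wₕ = 0.47799560; term = 0.47799560²·(1 − 0.04663965)·1304/771 = 0.3684072.
County 2: Wₕ = 0.40591025; term = 0.40591025²·(1 − 0.08484115)·1940/1191 = 0.24561025.
Sum = 1.0794102.
SE = √(1.0794102) = 1.0389.

1.0389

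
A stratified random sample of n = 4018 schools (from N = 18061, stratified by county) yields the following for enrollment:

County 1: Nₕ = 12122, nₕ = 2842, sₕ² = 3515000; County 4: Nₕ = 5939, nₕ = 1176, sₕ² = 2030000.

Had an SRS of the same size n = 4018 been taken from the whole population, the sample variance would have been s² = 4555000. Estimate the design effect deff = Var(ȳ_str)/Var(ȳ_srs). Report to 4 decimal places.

Var(ȳ_str) = Σ Wₕ²(1−fₕ)sₕ²/nₕ with Wₕ = Nₕ/18061:
  County 1: (12122/18061)²·(1−2842/12122)·3515000/2842 = 426.52052
  County 4: (5939/18061)²·(1−1176/5939)·2030000/1176 = 149.69215
  → Var(ȳ_str) = 576.21267.
Var(ȳ_srs) = (1 − 4018/18061)·4555000/4018 = 881.44771.
deff = 576.21267 / 881.44771 = 0.6537.

0.6537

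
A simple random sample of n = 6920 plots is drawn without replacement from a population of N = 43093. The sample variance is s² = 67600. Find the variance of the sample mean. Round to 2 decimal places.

8.20

Under SRS without replacement, Var(ȳ) = (1 − f)·s²/n with f = n/N = 6920/43093 = 0.16058293.
Var(ȳ) = (1 − 0.16058293)·67600/6920 = 0.83941707·9.7687861 = 8.2000859.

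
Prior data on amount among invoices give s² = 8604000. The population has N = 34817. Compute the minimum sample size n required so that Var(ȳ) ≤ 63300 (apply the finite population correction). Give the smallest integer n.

Without fpc, n₀ = s²/D = 8604000/63300 = 135.9242.
With fpc, (1 − n/N)·s²/n ≤ D requires n ≥ n₀/(1 + n₀/N) = 135.9242/(1 + 135.9242/34817) = 135.3956.
Rounding up, n = 136.

136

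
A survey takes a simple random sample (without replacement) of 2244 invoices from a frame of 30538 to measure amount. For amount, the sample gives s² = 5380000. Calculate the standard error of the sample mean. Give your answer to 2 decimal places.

Under SRS without replacement, Var(ȳ) = (1 − f)·s²/n with f = n/N = 2244/30538 = 0.07348222.
Var(ȳ) = (1 − 0.07348222)·5380000/2244 = 0.92651778·2397.5045 = 2221.3305.
SE(ȳ) = √(2221.3305) = 47.13.

47.13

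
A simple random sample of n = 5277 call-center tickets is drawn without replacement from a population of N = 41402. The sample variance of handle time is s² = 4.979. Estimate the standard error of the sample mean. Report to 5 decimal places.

Under SRS without replacement, Var(ȳ) = (1 − f)·s²/n with f = n/N = 5277/41402 = 0.12745761.
Var(ȳ) = (1 − 0.12745761)·4.979/5277 = 0.87254239·9.4352852 × 10^-4 = 8.2326863 × 10^-4.
SE(ȳ) = √(8.2326863 × 10^-4) = 0.02869.

0.02869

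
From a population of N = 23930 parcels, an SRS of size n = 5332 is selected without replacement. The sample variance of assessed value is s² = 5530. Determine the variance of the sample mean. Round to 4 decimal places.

Under SRS without replacement, Var(ȳ) = (1 − f)·s²/n with f = n/N = 5332/23930 = 0.22281655.
Var(ȳ) = (1 − 0.22281655)·5530/5332 = 0.77718345·1.0371343 = 0.8060436.

0.8060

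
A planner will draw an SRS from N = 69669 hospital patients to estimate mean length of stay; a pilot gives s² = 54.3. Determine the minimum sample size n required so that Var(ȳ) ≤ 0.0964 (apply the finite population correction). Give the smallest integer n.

559

Without fpc, n₀ = s²/D = 54.3/0.0964 = 563.2780.
With fpc, (1 − n/N)·s²/n ≤ D requires n ≥ n₀/(1 + n₀/N) = 563.2780/(1 + 563.2780/69669) = 558.7604.
Rounding up, n = 559.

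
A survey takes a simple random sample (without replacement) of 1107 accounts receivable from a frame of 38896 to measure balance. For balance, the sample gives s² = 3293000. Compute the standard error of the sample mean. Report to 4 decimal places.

Under SRS without replacement, Var(ȳ) = (1 − f)·s²/n with f = n/N = 1107/38896 = 0.02846051.
Var(ȳ) = (1 − 0.02846051)·3293000/1107 = 0.97153949·2974.7064 = 2890.0448.
SE(ȳ) = √(2890.0448) = 53.7591.

53.7591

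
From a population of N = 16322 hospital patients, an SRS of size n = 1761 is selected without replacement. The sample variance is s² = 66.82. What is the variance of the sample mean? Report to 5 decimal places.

0.03385

Under SRS without replacement, Var(ȳ) = (1 − f)·s²/n with f = n/N = 1761/16322 = 0.10789119.
Var(ȳ) = (1 − 0.10789119)·66.82/1761 = 0.89210881·0.03794435 = 0.033850489.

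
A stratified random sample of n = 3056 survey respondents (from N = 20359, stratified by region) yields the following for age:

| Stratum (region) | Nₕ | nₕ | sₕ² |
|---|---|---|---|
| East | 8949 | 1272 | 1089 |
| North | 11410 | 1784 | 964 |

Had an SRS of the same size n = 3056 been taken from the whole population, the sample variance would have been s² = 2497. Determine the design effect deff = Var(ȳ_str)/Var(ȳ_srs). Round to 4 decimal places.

Var(ȳ_str) = Σ Wₕ²(1−fₕ)sₕ²/nₕ with Wₕ = Nₕ/20359:
  East: (8949/20359)²·(1−1272/8949)·1089/1272 = 0.14190377
  North: (11410/20359)²·(1−1784/11410)·964/1784 = 0.14318608
  → Var(ȳ_str) = 0.28508985.
Var(ȳ_srs) = (1 − 3056/20359)·2497/3056 = 0.69443269.
deff = 0.28508985 / 0.69443269 = 0.4105.

0.4105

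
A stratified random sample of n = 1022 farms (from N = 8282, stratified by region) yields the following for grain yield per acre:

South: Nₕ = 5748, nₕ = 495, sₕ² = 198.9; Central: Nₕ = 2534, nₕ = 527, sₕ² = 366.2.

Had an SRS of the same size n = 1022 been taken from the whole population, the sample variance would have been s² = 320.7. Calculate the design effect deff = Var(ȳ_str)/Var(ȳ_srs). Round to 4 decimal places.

0.8303

Var(ȳ_str) = Σ Wₕ²(1−fₕ)sₕ²/nₕ with Wₕ = Nₕ/8282:
  South: (5748/8282)²·(1−495/5748)·198.9/495 = 0.17688186
  Central: (2534/8282)²·(1−527/2534)·366.2/527 = 0.051521827
  → Var(ȳ_str) = 0.22840369.
Var(ȳ_srs) = (1 − 1022/8282)·320.7/1022 = 0.27507395.
deff = 0.22840369 / 0.27507395 = 0.8303.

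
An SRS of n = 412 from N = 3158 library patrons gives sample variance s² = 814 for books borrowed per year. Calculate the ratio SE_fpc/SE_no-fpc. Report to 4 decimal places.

0.9325

f = n/N = 412/3158 = 0.13046232.
SE_no-fpc = √(s²/n) = 1.405606; SE_fpc = √((1−f)s²/n) = 1.3107136.
Ratio = √(1−f) = 0.93249004.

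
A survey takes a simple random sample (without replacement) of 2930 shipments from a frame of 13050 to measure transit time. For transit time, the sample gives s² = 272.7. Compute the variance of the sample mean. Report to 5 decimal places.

Under SRS without replacement, Var(ȳ) = (1 − f)·s²/n with f = n/N = 2930/13050 = 0.22452107.
Var(ȳ) = (1 − 0.22452107)·272.7/2930 = 0.77547893·0.093071672 = 0.072175121.

0.07218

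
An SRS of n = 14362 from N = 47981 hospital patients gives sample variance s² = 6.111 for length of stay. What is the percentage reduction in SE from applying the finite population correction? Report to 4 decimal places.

f = n/N = 14362/47981 = 0.29932682.
SE_no-fpc = √(s²/n) = 0.020627599; SE_fpc = √((1−f)s²/n) = 0.017266584.
Ratio = √(1−f) = 0.83706223. Reduction = 100·(1 − 0.83706223) = 16.2938%.

16.2938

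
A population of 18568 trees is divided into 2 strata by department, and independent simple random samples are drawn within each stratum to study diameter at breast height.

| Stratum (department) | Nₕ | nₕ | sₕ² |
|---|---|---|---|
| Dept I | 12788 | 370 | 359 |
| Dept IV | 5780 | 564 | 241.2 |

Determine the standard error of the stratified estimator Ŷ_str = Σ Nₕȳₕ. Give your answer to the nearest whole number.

12922

Var(Ŷ_str) = Σₕ Nₕ²(1 − fₕ)sₕ²/nₕ.
Dept I: 12788²·(1 − 370/12788)·359/370 = 1.5408026 × 10^8.
Dept IV: 5780²·(1 − 564/5780)·241.2/564 = 1.2893286 × 10^7.
Sum = 1.6697355 × 10^8.
SE = √(1.6697355 × 10^8) = 12922.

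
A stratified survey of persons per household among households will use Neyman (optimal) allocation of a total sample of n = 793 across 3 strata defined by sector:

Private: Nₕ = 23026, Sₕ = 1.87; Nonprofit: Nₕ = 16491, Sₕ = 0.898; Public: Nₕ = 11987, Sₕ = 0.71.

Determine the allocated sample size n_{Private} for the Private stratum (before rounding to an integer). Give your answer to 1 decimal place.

514.4

Neyman allocation: nₕ = n·NₕSₕ / Σⱼ NⱼSⱼ.
Σ NⱼSⱼ = 23026·1.87 + 16491·0.898 + 11987·0.71 = 66378.308.
n_{Private} = 793·23026·1.87 / 66378.308 = 514.4.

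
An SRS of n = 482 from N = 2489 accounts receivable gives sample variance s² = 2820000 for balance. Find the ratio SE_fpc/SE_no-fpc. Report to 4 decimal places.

f = n/N = 482/2489 = 0.19365207.
SE_no-fpc = √(s²/n) = 76.489361; SE_fpc = √((1−f)s²/n) = 68.685059.
Ratio = √(1−f) = 0.89796878.

0.8980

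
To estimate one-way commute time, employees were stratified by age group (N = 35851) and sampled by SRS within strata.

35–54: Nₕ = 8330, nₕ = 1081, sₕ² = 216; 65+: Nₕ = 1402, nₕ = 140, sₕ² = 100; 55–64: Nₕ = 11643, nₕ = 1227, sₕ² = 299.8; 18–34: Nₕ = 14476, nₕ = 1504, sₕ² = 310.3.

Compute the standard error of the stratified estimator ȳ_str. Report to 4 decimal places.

0.2521

Var(ȳ_str) = Σₕ Wₕ²(1 − fₕ)sₕ²/nₕ with Wₕ = Nₕ/N, N = 35851.
35–54: Wₕ = 0.23235056; term = 0.23235056²·(1 − 0.12977191)·216/1081 = 0.009387471.
65+: Wₕ = 0.03910630; term = 0.03910630²·(1 − 0.09985735)·100/140 = 9.8327905 × 10^-4.
55–64: Wₕ = 0.32476082; term = 0.32476082²·(1 − 0.10538521)·299.8/1227 = 0.023054218.
18–34: Wₕ = 0.40378232; term = 0.40378232²·(1 − 0.10389610)·310.3/1504 = 0.03014303.
Sum = 0.063567998.
SE = √(0.063567998) = 0.2521.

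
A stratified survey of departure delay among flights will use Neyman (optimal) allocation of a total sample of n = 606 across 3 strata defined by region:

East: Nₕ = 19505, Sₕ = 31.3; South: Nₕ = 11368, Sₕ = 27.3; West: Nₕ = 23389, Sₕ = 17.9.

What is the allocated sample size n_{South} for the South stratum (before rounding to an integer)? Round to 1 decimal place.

Neyman allocation: nₕ = n·NₕSₕ / Σⱼ NⱼSⱼ.
Σ NⱼSⱼ = 19505·31.3 + 11368·27.3 + 23389·17.9 = 1.339516 × 10^6.
n_{South} = 606·11368·27.3 / (1.339516 × 10^6) = 140.4.

140.4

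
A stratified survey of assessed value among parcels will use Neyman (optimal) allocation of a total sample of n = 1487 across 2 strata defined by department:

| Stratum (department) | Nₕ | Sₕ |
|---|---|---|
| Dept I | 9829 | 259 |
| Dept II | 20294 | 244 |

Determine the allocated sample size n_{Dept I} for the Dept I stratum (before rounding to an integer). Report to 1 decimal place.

Neyman allocation: nₕ = n·NₕSₕ / Σⱼ NⱼSⱼ.
Σ NⱼSⱼ = 9829·259 + 20294·244 = 7.497447 × 10^6.
n_{Dept I} = 1487·9829·259 / (7.497447 × 10^6) = 504.9.

504.9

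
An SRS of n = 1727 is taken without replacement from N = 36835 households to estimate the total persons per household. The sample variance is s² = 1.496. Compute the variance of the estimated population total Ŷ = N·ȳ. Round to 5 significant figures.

Var(Ŷ) = N²·Var(ȳ) = N²·(1 − n/N)·s²/n.
f = 1727/36835 = 0.04688476; Var(ȳ) = 0.95311524·1.496/1727 = 8.2562849 × 10^-4.
Var(Ŷ) = 36835² · (8.2562849 × 10^-4) = 1.120227 × 10^6.

1.1202 × 10^6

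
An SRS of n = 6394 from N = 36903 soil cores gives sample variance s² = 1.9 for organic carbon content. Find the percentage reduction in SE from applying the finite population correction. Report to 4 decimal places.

f = n/N = 6394/36903 = 0.17326505.
SE_no-fpc = √(s²/n) = 0.017238143; SE_fpc = √((1−f)s²/n) = 0.015673776.
Ratio = √(1−f) = 0.90924967. Reduction = 100·(1 − 0.90924967) = 9.0750%.

9.0750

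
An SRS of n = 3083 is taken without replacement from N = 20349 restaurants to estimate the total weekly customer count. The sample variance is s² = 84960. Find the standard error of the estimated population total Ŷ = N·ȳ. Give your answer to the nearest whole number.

Var(Ŷ) = N²·Var(ȳ) = N²·(1 − n/N)·s²/n.
f = 3083/20349 = 0.15150622; Var(ȳ) = 0.84849378·84960/3083 = 23.38243.
Var(Ŷ) = 20349² · 23.38243 = 9.6822387 × 10^9.
SE(Ŷ) = √(9.6822387 × 10^9) = 98398.

98398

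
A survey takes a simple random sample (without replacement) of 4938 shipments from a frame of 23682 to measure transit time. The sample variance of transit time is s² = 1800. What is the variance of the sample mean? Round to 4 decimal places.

Under SRS without replacement, Var(ȳ) = (1 − f)·s²/n with f = n/N = 4938/23682 = 0.20851279.
Var(ȳ) = (1 − 0.20851279)·1800/4938 = 0.79148721·0.36452005 = 0.28851295.

0.2885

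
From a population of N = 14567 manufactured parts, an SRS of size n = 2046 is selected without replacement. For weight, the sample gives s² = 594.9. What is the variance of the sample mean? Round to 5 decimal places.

0.24992

Under SRS without replacement, Var(ȳ) = (1 − f)·s²/n with f = n/N = 2046/14567 = 0.14045445.
Var(ȳ) = (1 − 0.14045445)·594.9/2046 = 0.85954555·0.29076246 = 0.24992358.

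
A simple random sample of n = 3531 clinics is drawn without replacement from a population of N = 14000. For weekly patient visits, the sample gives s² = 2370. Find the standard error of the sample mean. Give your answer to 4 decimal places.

0.7085

Under SRS without replacement, Var(ȳ) = (1 − f)·s²/n with f = n/N = 3531/14000 = 0.25221429.
Var(ȳ) = (1 − 0.25221429)·2370/3531 = 0.74778571·0.67119796 = 0.50191225.
SE(ȳ) = √(0.50191225) = 0.7085.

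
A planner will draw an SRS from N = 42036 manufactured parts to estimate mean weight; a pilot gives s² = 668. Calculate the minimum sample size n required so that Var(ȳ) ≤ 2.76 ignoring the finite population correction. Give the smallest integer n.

Without fpc, n₀ = s²/D = 668/2.76 = 242.0290.
Rounding up, n = 243.

243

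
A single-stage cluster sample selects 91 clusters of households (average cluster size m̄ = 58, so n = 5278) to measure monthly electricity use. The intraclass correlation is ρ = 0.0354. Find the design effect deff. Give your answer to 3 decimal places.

3.018

deff = 1 + (58 − 1)·0.0354 = 1 + 2.0178 = 3.0178.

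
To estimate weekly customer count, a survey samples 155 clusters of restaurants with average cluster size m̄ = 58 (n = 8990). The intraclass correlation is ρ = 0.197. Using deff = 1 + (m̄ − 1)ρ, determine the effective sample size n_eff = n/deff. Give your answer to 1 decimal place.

deff = 1 + (58 − 1)·0.197 = 1 + 11.229 = 12.229.
n_eff = 8990 / 12.229 = 735.1.

735.1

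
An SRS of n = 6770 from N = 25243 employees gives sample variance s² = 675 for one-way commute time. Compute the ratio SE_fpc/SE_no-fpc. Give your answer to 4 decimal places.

f = n/N = 6770/25243 = 0.26819316.
SE_no-fpc = √(s²/n) = 0.31576032; SE_fpc = √((1−f)s²/n) = 0.2701194.
Ratio = √(1−f) = 0.85545709.

0.8555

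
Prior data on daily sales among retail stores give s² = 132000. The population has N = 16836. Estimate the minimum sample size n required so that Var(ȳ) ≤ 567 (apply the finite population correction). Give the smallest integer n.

230

Without fpc, n₀ = s²/D = 132000/567 = 232.8042.
With fpc, (1 − n/N)·s²/n ≤ D requires n ≥ n₀/(1 + n₀/N) = 232.8042/(1 + 232.8042/16836) = 229.6289.
Rounding up, n = 230.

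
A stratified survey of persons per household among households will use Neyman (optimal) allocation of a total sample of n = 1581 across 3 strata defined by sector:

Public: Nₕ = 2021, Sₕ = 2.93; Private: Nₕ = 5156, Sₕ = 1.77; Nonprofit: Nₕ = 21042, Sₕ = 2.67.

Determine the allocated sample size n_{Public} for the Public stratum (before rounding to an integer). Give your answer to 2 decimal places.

Neyman allocation: nₕ = n·NₕSₕ / Σⱼ NⱼSⱼ.
Σ NⱼSⱼ = 2021·2.93 + 5156·1.77 + 21042·2.67 = 71229.79.
n_{Public} = 1581·2021·2.93 / 71229.79 = 131.43.

131.43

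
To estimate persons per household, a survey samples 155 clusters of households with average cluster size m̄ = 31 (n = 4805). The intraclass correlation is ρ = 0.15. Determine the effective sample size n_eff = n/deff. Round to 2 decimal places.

deff = 1 + (31 − 1)·0.15 = 1 + 4.5 = 5.5.
n_eff = 4805 / 5.5 = 873.64.

873.64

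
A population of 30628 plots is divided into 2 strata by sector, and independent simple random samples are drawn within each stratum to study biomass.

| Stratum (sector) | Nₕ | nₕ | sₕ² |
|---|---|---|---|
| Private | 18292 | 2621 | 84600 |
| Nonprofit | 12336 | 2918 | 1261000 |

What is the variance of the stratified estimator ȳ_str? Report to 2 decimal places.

63.38

Var(ȳ_str) = Σₕ Wₕ²(1 − fₕ)sₕ²/nₕ with Wₕ = Nₕ/N, N = 30628.
Private: Wₕ = 0.59723129; term = 0.59723129²·(1 − 0.14328668)·84600/2621 = 9.8633392.
Nonprofit: Wₕ = 0.40276871; term = 0.40276871²·(1 − 0.23654345)·1261000/2918 = 53.521166.
Sum = 63.384505.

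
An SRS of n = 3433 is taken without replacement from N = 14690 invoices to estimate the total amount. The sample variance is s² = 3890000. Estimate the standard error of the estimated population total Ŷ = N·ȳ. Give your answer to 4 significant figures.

Var(Ŷ) = N²·Var(ȳ) = N²·(1 − n/N)·s²/n.
f = 3433/14690 = 0.23369639; Var(ȳ) = 0.76630361·3890000/3433 = 868.31373.
Var(Ŷ) = 14690² · 868.31373 = 1.8737872 × 10^11.
SE(Ŷ) = √(1.8737872 × 10^11) = 432900.

432900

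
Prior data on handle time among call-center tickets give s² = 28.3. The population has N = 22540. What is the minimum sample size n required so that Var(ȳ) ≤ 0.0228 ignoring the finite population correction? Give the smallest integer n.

1242

Without fpc, n₀ = s²/D = 28.3/0.0228 = 1241.2281.
Rounding up, n = 1242.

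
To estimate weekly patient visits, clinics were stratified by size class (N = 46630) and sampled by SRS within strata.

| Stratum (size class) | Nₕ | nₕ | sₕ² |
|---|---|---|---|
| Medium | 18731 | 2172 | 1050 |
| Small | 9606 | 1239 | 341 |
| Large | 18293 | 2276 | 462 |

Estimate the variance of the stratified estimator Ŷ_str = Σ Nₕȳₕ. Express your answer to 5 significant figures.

Var(Ŷ_str) = Σₕ Nₕ²(1 − fₕ)sₕ²/nₕ.
Medium: 18731²·(1 − 2172/18731)·1050/2172 = 1.4994243 × 10^8.
Small: 9606²·(1 − 1239/9606)·341/1239 = 2.2120525 × 10^7.
Large: 18293²·(1 − 2276/18293)·462/2276 = 5.9475189 × 10^7.
Sum = 2.3153814 × 10^8.

2.3154 × 10^8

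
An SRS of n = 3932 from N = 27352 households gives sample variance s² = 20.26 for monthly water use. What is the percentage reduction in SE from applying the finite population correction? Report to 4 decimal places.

f = n/N = 3932/27352 = 0.14375548.
SE_no-fpc = √(s²/n) = 0.071781572; SE_fpc = √((1−f)s²/n) = 0.066421988.
Ratio = √(1−f) = 0.92533481. Reduction = 100·(1 − 0.92533481) = 7.4665%.

7.4665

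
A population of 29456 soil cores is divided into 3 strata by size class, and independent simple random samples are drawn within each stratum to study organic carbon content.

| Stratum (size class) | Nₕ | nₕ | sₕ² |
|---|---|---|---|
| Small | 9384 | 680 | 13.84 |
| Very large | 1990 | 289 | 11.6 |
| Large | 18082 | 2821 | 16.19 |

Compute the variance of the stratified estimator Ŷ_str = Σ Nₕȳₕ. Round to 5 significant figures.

3.3820 × 10^6

Var(Ŷ_str) = Σₕ Nₕ²(1 − fₕ)sₕ²/nₕ.
Small: 9384²·(1 − 680/9384)·13.84/680 = 1.6623944 × 10^6.
Very large: 1990²·(1 − 289/1990)·11.6/289 = 135868.11.
Large: 18082²·(1 − 2821/18082)·16.19/2821 = 1.5837011 × 10^6.
Sum = 3.3819636 × 10^6.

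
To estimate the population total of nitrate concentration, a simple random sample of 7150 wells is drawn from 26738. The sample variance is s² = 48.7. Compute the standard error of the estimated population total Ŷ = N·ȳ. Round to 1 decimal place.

Var(Ŷ) = N²·Var(ȳ) = N²·(1 − n/N)·s²/n.
f = 7150/26738 = 0.26740968; Var(ȳ) = 0.73259032·48.7/7150 = 0.004989811.
Var(Ŷ) = 26738² · 0.004989811 = 3.5673189 × 10^6.
SE(Ŷ) = √(3.5673189 × 10^6) = 1888.7.

1888.7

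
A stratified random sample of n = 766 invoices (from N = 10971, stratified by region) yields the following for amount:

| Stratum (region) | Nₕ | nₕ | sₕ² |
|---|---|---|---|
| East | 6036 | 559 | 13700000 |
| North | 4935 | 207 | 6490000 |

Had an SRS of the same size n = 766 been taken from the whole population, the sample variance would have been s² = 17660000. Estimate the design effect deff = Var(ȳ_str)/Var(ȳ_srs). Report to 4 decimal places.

0.5973

Var(ȳ_str) = Σ Wₕ²(1−fₕ)sₕ²/nₕ with Wₕ = Nₕ/10971:
  East: (6036/10971)²·(1−559/6036)·13700000/559 = 6731.445
  North: (4935/10971)²·(1−207/4935)·6490000/207 = 6077.802
  → Var(ȳ_str) = 12809.247.
Var(ȳ_srs) = (1 − 766/10971)·17660000/766 = 21445.132.
deff = 12809.247 / 21445.132 = 0.5973.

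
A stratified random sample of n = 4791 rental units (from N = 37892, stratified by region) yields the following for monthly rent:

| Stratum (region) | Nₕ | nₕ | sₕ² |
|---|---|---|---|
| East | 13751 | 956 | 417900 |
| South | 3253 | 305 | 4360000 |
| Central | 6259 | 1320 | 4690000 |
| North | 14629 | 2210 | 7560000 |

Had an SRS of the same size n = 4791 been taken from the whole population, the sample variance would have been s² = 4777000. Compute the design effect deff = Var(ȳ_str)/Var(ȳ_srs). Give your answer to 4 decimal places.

0.7559

Var(ȳ_str) = Σ Wₕ²(1−fₕ)sₕ²/nₕ with Wₕ = Nₕ/37892:
  East: (13751/37892)²·(1−956/13751)·417900/956 = 53.566589
  South: (3253/37892)²·(1−305/3253)·4360000/305 = 95.477961
  Central: (6259/37892)²·(1−1320/6259)·4690000/1320 = 76.497604
  North: (14629/37892)²·(1−2210/14629)·7560000/2210 = 432.84832
  → Var(ȳ_str) = 658.39047.
Var(ȳ_srs) = (1 − 4791/37892)·4777000/4791 = 871.00903.
deff = 658.39047 / 871.00903 = 0.7559.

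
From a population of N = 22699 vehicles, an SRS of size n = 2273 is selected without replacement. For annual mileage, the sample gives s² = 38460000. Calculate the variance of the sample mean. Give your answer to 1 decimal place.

15226.0

Under SRS without replacement, Var(ȳ) = (1 − f)·s²/n with f = n/N = 2273/22699 = 0.10013657.
Var(ȳ) = (1 − 0.10013657)·38460000/2273 = 0.89986343·16920.37 = 15226.022.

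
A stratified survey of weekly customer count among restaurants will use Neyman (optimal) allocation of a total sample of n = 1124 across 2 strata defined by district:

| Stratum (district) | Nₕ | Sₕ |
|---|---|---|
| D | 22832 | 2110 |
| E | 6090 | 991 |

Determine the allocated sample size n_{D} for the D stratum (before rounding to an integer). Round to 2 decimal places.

Neyman allocation: nₕ = n·NₕSₕ / Σⱼ NⱼSⱼ.
Σ NⱼSⱼ = 22832·2110 + 6090·991 = 5.421071 × 10^7.
n_{D} = 1124·22832·2110 / (5.421071 × 10^7) = 998.87.

998.87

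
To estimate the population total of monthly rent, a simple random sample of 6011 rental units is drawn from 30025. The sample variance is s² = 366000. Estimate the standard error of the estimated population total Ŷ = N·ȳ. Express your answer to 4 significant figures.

209500

Var(Ŷ) = N²·Var(ȳ) = N²·(1 − n/N)·s²/n.
f = 6011/30025 = 0.20019983; Var(ȳ) = 0.79980017·366000/6011 = 48.69853.
Var(Ŷ) = 30025² · 48.69853 = 4.3901755 × 10^10.
SE(Ŷ) = √(4.3901755 × 10^10) = 209500.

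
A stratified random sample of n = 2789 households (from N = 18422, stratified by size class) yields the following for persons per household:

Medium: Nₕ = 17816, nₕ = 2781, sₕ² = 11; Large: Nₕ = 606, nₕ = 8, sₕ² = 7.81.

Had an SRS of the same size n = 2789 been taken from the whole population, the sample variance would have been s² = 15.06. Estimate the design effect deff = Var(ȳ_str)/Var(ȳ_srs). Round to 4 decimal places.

Var(ȳ_str) = Σ Wₕ²(1−fₕ)sₕ²/nₕ with Wₕ = Nₕ/18422:
  Medium: (17816/18422)²·(1−2781/17816)·11/2781 = 0.0031219919
  Large: (606/18422)²·(1−8/606)·7.81/8 = 0.0010424646
  → Var(ȳ_str) = 0.0041644565.
Var(ȳ_srs) = (1 − 2789/18422)·15.06/2789 = 0.0045822841.
deff = 0.0041644565 / 0.0045822841 = 0.9088.

0.9088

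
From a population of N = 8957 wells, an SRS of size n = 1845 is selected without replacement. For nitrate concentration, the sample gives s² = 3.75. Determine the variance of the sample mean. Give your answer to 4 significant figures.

Under SRS without replacement, Var(ȳ) = (1 − f)·s²/n with f = n/N = 1845/8957 = 0.20598415.
Var(ȳ) = (1 − 0.20598415)·3.75/1845 = 0.79401585·0.0020325203 = 0.0016138534.

0.001614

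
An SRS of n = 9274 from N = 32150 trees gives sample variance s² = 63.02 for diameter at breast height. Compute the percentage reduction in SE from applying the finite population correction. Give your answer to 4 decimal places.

15.6472

f = n/N = 9274/32150 = 0.28846034.
SE_no-fpc = √(s²/n) = 0.082433863; SE_fpc = √((1−f)s²/n) = 0.06953528.
Ratio = √(1−f) = 0.84352810. Reduction = 100·(1 − 0.84352810) = 15.6472%.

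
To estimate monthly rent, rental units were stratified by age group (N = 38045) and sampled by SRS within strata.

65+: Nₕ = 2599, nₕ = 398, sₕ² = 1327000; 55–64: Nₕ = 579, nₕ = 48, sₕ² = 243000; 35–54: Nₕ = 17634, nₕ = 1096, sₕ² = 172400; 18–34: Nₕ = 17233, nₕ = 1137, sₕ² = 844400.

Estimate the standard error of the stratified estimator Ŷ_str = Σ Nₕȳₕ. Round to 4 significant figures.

Var(Ŷ_str) = Σₕ Nₕ²(1 − fₕ)sₕ²/nₕ.
65+: 2599²·(1 − 398/2599)·1327000/398 = 1.9072788 × 10^10.
55–64: 579²·(1 − 48/579)·243000/48 = 1.5564606 × 10^9.
35–54: 17634²·(1 − 1096/17634)·172400/1096 = 4.5873358 × 10^10.
18–34: 17233²·(1 − 1137/17233)·844400/1137 = 2.0599971 × 10^11.
Sum = 2.7250232 × 10^11.
SE = √(2.7250232 × 10^11) = 522000.

522000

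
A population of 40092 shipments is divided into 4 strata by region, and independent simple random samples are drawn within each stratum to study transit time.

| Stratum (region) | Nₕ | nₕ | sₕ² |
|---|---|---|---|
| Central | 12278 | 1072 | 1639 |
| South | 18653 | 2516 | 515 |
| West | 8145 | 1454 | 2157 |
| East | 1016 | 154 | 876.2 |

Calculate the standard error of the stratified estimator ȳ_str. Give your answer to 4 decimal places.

0.4718

Var(ȳ_str) = Σₕ Wₕ²(1 − fₕ)sₕ²/nₕ with Wₕ = Nₕ/N, N = 40092.
Central: Wₕ = 0.30624564; term = 0.30624564²·(1 − 0.08731064)·1639/1072 = 0.13087207.
South: Wₕ = 0.46525491; term = 0.46525491²·(1 − 0.13488447)·515/2516 = 0.03833122.
West: Wₕ = 0.20315774; term = 0.20315774²·(1 − 0.17851443)·2157/1454 = 0.050298197.
East: Wₕ = 0.02534171; term = 0.02534171²·(1 − 0.15157480)·876.2/154 = 0.0031000454.
Sum = 0.22260153.
SE = √(0.22260153) = 0.4718.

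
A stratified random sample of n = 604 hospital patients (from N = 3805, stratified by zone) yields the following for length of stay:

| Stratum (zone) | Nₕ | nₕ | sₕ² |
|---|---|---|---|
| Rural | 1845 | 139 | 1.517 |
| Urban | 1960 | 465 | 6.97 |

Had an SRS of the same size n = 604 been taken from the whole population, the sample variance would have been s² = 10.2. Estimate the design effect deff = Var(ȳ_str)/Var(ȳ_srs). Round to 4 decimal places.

Var(ȳ_str) = Σ Wₕ²(1−fₕ)sₕ²/nₕ with Wₕ = Nₕ/3805:
  Rural: (1845/3805)²·(1−139/1845)·1.517/139 = 0.0023726674
  Urban: (1960/3805)²·(1−465/1960)·6.97/465 = 0.003033666
  → Var(ȳ_str) = 0.0054063334.
Var(ȳ_srs) = (1 − 604/3805)·10.2/604 = 0.014206734.
deff = 0.0054063334 / 0.014206734 = 0.3805.

0.3805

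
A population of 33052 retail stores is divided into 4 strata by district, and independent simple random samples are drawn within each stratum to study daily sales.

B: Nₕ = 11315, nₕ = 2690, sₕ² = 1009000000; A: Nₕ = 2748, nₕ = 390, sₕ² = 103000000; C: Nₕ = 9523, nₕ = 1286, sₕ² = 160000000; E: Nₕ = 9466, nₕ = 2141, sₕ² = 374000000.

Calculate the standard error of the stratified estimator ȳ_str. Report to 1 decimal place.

Var(ȳ_str) = Σₕ Wₕ²(1 − fₕ)sₕ²/nₕ with Wₕ = Nₕ/N, N = 33052.
B: Wₕ = 0.34233934; term = 0.34233934²·(1 − 0.23773752)·1009000000/2690 = 33508.66.
A: Wₕ = 0.08314172; term = 0.08314172²·(1 − 0.14192140)·103000000/390 = 1566.5262.
C: Wₕ = 0.28812175; term = 0.28812175²·(1 − 0.13504148)·160000000/1286 = 8933.5974.
E: Wₕ = 0.28639719; term = 0.28639719²·(1 − 0.22617790)·374000000/2141 = 11087.499.
Sum = 55096.283.
SE = √(55096.283) = 234.7.

234.7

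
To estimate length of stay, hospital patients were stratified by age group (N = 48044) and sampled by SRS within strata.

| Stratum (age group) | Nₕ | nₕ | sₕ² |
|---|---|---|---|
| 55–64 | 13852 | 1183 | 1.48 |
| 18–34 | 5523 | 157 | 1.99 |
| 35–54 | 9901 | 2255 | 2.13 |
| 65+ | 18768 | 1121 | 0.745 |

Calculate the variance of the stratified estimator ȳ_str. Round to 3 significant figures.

3.84 × 10^-4

Var(ȳ_str) = Σₕ Wₕ²(1 − fₕ)sₕ²/nₕ with Wₕ = Nₕ/N, N = 48044.
55–64: Wₕ = 0.28831904; term = 0.28831904²·(1 − 0.08540283)·1.48/1183 = 9.5115977 × 10^-5.
18–34: Wₕ = 0.11495712; term = 0.11495712²·(1 − 0.02842658)·1.99/157 = 1.6274244 × 10^-4.
35–54: Wₕ = 0.20608192; term = 0.20608192²·(1 − 0.22775477)·2.13/2255 = 3.097905 × 10^-5.
65+: Wₕ = 0.39064191; term = 0.39064191²·(1 − 0.05972933)·0.745/1121 = 9.5358898 × 10^-5.
Sum = 3.8419637 × 10^-4.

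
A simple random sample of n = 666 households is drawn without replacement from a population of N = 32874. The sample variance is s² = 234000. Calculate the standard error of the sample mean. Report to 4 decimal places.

18.5535

Under SRS without replacement, Var(ȳ) = (1 − f)·s²/n with f = n/N = 666/32874 = 0.02025917.
Var(ȳ) = (1 − 0.02025917)·234000/666 = 0.97974083·351.35135 = 344.23326.
SE(ȳ) = √(344.23326) = 18.5535.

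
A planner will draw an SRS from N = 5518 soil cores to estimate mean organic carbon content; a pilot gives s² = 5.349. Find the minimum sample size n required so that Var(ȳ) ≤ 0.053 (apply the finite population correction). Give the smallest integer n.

100

Without fpc, n₀ = s²/D = 5.349/0.053 = 100.9245.
With fpc, (1 − n/N)·s²/n ≤ D requires n ≥ n₀/(1 + n₀/N) = 100.9245/(1 + 100.9245/5518) = 99.1117.
Rounding up, n = 100.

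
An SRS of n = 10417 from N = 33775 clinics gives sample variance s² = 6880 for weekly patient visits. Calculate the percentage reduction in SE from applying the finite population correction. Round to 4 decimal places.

f = n/N = 10417/33775 = 0.30842339.
SE_no-fpc = √(s²/n) = 0.8126862; SE_fpc = √((1−f)s²/n) = 0.67583867.
Ratio = √(1−f) = 0.83161085. Reduction = 100·(1 − 0.83161085) = 16.8389%.

16.8389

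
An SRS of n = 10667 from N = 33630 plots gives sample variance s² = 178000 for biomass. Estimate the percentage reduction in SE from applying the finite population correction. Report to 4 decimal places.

f = n/N = 10667/33630 = 0.31718704.
SE_no-fpc = √(s²/n) = 4.0849698; SE_fpc = √((1−f)s²/n) = 3.3755126.
Ratio = √(1−f) = 0.82632498. Reduction = 100·(1 − 0.82632498) = 17.3675%.

17.3675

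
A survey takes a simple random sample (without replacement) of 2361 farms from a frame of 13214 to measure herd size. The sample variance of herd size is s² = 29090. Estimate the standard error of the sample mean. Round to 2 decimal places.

3.18

Under SRS without replacement, Var(ȳ) = (1 − f)·s²/n with f = n/N = 2361/13214 = 0.17867413.
Var(ȳ) = (1 − 0.17867413)·29090/2361 = 0.82132587·12.32105 = 10.119597.
SE(ȳ) = √(10.119597) = 3.18.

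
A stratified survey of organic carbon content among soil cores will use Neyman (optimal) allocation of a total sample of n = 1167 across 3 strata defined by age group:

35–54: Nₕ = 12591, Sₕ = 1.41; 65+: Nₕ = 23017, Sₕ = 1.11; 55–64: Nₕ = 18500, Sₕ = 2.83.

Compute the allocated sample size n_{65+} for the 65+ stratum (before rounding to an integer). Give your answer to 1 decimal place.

311.7

Neyman allocation: nₕ = n·NₕSₕ / Σⱼ NⱼSⱼ.
Σ NⱼSⱼ = 12591·1.41 + 23017·1.11 + 18500·2.83 = 95657.18.
n_{65+} = 1167·23017·1.11 / 95657.18 = 311.7.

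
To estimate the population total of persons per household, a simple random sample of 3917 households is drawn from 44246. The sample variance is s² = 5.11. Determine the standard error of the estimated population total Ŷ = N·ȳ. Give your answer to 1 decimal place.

1525.7

Var(Ŷ) = N²·Var(ȳ) = N²·(1 − n/N)·s²/n.
f = 3917/44246 = 0.08852778; Var(ȳ) = 0.91147222·5.11/3917 = 0.0011890792.
Var(Ŷ) = 44246² · 0.0011890792 = 2.3278705 × 10^6.
SE(Ŷ) = √(2.3278705 × 10^6) = 1525.7.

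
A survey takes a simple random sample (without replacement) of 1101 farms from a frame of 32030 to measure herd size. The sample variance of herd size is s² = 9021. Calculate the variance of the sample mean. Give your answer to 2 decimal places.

7.91

Under SRS without replacement, Var(ȳ) = (1 − f)·s²/n with f = n/N = 1101/32030 = 0.03437402.
Var(ȳ) = (1 − 0.03437402)·9021/1101 = 0.96562598·8.1934605 = 7.9118183.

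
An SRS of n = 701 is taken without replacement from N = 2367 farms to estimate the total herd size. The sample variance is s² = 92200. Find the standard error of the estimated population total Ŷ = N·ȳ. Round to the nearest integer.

Var(Ŷ) = N²·Var(ȳ) = N²·(1 − n/N)·s²/n.
f = 701/2367 = 0.29615547; Var(ȳ) = 0.70384453·92200/701 = 92.574131.
Var(Ŷ) = 2367² · 92.574131 = 5.1866407 × 10^8.
SE(Ŷ) = √(5.1866407 × 10^8) = 22774.

22774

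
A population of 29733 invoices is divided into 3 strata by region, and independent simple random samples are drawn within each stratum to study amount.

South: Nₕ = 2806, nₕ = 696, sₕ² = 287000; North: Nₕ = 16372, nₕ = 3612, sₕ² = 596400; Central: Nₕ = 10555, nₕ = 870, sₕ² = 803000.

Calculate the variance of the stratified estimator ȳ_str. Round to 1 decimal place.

148.5

Var(ȳ_str) = Σₕ Wₕ²(1 − fₕ)sₕ²/nₕ with Wₕ = Nₕ/N, N = 29733.
South: Wₕ = 0.09437326; term = 0.09437326²·(1 − 0.24803991)·287000/696 = 2.7616289.
North: Wₕ = 0.55063398; term = 0.55063398²·(1 − 0.22062057)·596400/3612 = 39.017985.
Central: Wₕ = 0.35499277; term = 0.35499277²·(1 − 0.08242539)·803000/870 = 106.72759.
Sum = 148.5072.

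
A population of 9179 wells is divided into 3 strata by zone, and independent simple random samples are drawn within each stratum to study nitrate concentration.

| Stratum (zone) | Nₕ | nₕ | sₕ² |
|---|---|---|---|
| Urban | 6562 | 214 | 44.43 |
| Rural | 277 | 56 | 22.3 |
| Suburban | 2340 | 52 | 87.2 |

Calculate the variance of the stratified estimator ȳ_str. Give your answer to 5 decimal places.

Var(ȳ_str) = Σₕ Wₕ²(1 − fₕ)sₕ²/nₕ with Wₕ = Nₕ/N, N = 9179.
Urban: Wₕ = 0.71489269; term = 0.71489269²·(1 − 0.03261201)·44.43/214 = 0.10264669.
Rural: Wₕ = 0.03017758; term = 0.03017758²·(1 − 0.20216606)·22.3/56 = 2.8933311 × 10^-4.
Suburban: Wₕ = 0.25492973; term = 0.25492973²·(1 − 0.02222222)·87.2/52 = 0.10656002.
Sum = 0.20949604.

0.20950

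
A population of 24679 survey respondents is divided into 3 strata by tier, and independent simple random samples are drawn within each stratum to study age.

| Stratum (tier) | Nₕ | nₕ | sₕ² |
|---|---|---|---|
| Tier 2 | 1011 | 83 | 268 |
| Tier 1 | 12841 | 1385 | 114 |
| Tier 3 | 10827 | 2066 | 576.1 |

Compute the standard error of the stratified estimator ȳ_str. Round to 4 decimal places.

Var(ȳ_str) = Σₕ Wₕ²(1 − fₕ)sₕ²/nₕ with Wₕ = Nₕ/N, N = 24679.
Tier 2: Wₕ = 0.04096600; term = 0.04096600²·(1 − 0.08209693)·268/83 = 0.004973942.
Tier 1: Wₕ = 0.52032092; term = 0.52032092²·(1 − 0.10785764)·114/1385 = 0.019880706.
Tier 3: Wₕ = 0.43871308; term = 0.43871308²·(1 − 0.19081925)·576.1/2066 = 0.043428443.
Sum = 0.068283091.
SE = √(0.068283091) = 0.2613.

0.2613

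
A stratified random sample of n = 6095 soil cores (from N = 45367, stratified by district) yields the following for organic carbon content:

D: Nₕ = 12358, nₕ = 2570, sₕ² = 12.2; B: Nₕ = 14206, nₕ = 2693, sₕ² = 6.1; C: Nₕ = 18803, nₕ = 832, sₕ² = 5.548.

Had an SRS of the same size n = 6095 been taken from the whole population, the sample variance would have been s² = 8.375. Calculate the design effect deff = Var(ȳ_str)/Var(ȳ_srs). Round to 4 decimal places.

Var(ȳ_str) = Σ Wₕ²(1−fₕ)sₕ²/nₕ with Wₕ = Nₕ/45367:
  D: (12358/45367)²·(1−2570/12358)·12.2/2570 = 2.7899006 × 10^-4
  B: (14206/45367)²·(1−2693/14206)·6.1/2693 = 1.8000048 × 10^-4
  C: (18803/45367)²·(1−832/18803)·5.548/832 = 0.001094794
  → Var(ȳ_str) = 0.0015537845.
Var(ȳ_srs) = (1 − 6095/45367)·8.375/6095 = 0.0011894716.
deff = 0.0015537845 / 0.0011894716 = 1.3063.

1.3063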